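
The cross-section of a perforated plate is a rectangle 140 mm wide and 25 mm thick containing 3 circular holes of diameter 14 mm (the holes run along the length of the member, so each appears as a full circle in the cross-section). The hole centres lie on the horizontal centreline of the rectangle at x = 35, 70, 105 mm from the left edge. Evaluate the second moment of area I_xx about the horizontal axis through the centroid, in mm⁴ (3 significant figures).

Decompose the section into non-overlapping parts with the origin at the bottom-left of its bounding rectangle.
Plate: 140 × 25, A = 3 500 mm², y = 12.5 mm, Ī = 182 292 mm⁴.
Hole 1 (subtracted): ⌀14, A = 153.94 mm², y = 12.5 mm, Ī = 1885.7 mm⁴.
Hole 2 (subtracted): ⌀14, A = 153.94 mm², y = 12.5 mm, Ī = 1885.7 mm⁴.
Hole 3 (subtracted): ⌀14, A = 153.94 mm², y = 12.5 mm, Ī = 1885.7 mm⁴.
By symmetry the centroid is at mid-height, ȳ = 12.5 mm.
All pieces are centred on the horizontal axis through the centroid, so I = ΣĪ (holes subtracted) = 176 634 mm⁴.

I_xx ≈ 1.77 × 10⁵ mm⁴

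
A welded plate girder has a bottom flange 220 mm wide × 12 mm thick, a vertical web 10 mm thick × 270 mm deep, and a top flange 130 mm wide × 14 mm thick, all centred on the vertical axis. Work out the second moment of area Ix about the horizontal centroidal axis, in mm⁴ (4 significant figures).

Ix ≈ 1.038 × 10⁸ mm⁴

Split into non-overlapping primitives; take the origin at the lower-left of the bounding box.
Bottom plate: 220 × 12, A = 2 640 mm², y = 6 mm, Ī = 31 680 mm⁴.
Web plate: 10 × 270, A = 2 700 mm², y = 147 mm, Ī = 16 402 500 mm⁴.
Top plate: 130 × 14, A = 1 820 mm², y = 289 mm, Ī = 29726.7 mm⁴.
Centroid: ȳ = ΣA·y / ΣA = 131.106 mm.
Transfer each piece to the horizontal centroidal axis using Ī + A·d² with d = y − 131.106:
  bottom plate: d = -125.106 mm → contributes +41 351 766 mm⁴
  web plate: d = 15.8939 mm → contributes +17 084 559 mm⁴
  top plate: d = 157.894 mm → contributes +45 403 181 mm⁴
Total I = 103 839 506 mm⁴.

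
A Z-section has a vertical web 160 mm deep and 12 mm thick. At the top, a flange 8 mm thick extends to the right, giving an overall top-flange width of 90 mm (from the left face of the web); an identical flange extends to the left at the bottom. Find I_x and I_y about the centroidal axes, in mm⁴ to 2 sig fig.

Break the section into simple shapes (no overlaps), measuring from the bottom-left corner of the bounding box.
Web: 12 × 160, A = 1 920 mm², y = 80 mm, Ī = 4 096 000 mm⁴.
Top flange (beyond web): 78 × 8, A = 624 mm², y = 156 mm, Ī = 3 328 mm⁴.
Bottom flange (beyond web): 78 × 8, A = 624 mm², y = 4 mm, Ī = 3 328 mm⁴.
Centroid: ȳ = ΣA·y / ΣA = 80 mm.
Transfer each piece to the centroidal x-axis using Ī + A·d² with d = y − 80:
  web: d = 0 mm → contributes +4 096 000 mm⁴
  top flange (beyond web): d = 76 mm → contributes +3 607 552 mm⁴
  bottom flange (beyond web): d = -76 mm → contributes +3 607 552 mm⁴
Total I = 11 311 104 mm⁴.
For the y-axis: x̄ = 84 mm.
Repeating about the centroidal y-axis gives I_y = 3 182 976 mm⁴.

I_x ≈ 1.1 × 10⁷ mm⁴, I_y ≈ 3.2 × 10⁶ mm⁴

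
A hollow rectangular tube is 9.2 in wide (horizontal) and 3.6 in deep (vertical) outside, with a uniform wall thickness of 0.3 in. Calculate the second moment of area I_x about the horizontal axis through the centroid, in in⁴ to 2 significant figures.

Decompose the section into non-overlapping parts with the origin at the bottom-left of its bounding rectangle.
Outer rectangle: 9.2 × 3.6, A = 33.12 in², y = 1.8 in, Ī = 35.77 in⁴.
Inner void (subtracted): 8.6 × 3, A = 25.8 in², y = 1.8 in, Ī = 19.35 in⁴.
By symmetry the centroid is at mid-height, ȳ = 1.8 in.
All pieces are centred on the horizontal axis through the centroid, so I = ΣĪ (holes subtracted) = 16.42 in⁴.

I_x ≈ 16 in⁴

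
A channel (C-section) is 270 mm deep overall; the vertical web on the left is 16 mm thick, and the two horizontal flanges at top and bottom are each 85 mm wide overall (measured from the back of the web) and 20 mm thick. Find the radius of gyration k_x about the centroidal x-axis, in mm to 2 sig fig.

Treat the section as a set of non-overlapping primitives; coordinates are from the bounding-box lower-left.
Web: 16 × 270, A = 4 320 mm², y = 135 mm, Ī = 26 244 000 mm⁴.
Top flange (beyond web): 69 × 20, A = 1 380 mm², y = 260 mm, Ī = 46 000 mm⁴.
Bottom flange (beyond web): 69 × 20, A = 1 380 mm², y = 10 mm, Ī = 46 000 mm⁴.
By symmetry the centroid is at mid-height, ȳ = 135 mm.
Transfer each piece to the centroidal x-axis using Ī + A·d² with d = y − 135:
  web: d = 0 mm → contributes +26 244 000 mm⁴
  top flange (beyond web): d = 125 mm → contributes +21 608 500 mm⁴
  bottom flange (beyond web): d = -125 mm → contributes +21 608 500 mm⁴
Total I = 69 461 000 mm⁴.
Radius of gyration: k = √(I/A) = √(69 461 000 / 7 080) = 99.05 mm.

k_x ≈ 99 mm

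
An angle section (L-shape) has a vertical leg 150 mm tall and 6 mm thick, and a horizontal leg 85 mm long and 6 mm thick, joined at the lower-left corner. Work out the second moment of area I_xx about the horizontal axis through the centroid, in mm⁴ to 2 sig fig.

I_xx ≈ 3.3 × 10⁶ mm⁴

Break the section into simple shapes (no overlaps), measuring from the bottom-left corner of the bounding box.
Vertical leg: 6 × 150, A = 900 mm², y = 75 mm, Ī = 1 687 500 mm⁴.
Horizontal leg (remainder): 79 × 6, A = 474 mm², y = 3 mm, Ī = 1 422 mm⁴.
Centroid: ȳ = ΣA·y / ΣA = 50.16 mm.
Transfer each piece to the horizontal axis through the centroid using Ī + A·d² with d = y − 50.16:
  vertical leg: d = 24.84 mm → contributes +2 242 753 mm⁴
  horizontal leg (remainder): d = -47.16 mm → contributes +1 055 699 mm⁴
Total I = 3 298 452 mm⁴.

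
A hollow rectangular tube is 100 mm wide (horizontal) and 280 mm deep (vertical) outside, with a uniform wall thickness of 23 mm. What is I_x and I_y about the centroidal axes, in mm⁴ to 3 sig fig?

Decompose the section into non-overlapping parts with the origin at the bottom-left of its bounding rectangle.
Outer rectangle: 100 × 280, A = 28 000 mm², y = 140 mm, Ī = 182 933 333 mm⁴.
Inner void (subtracted): 54 × 234, A = 12 636 mm², y = 140 mm, Ī = 57 658 068 mm⁴.
By symmetry the centroid is at mid-height, ȳ = 140 mm.
All pieces are centred on the centroidal x-axis, so I = ΣĪ (holes subtracted) = 125 275 265 mm⁴.
Repeating about the centroidal y-axis gives I_y = 20 262 785 mm⁴.

I_x ≈ 1.25 × 10⁸ mm⁴, I_y ≈ 2.03 × 10⁷ mm⁴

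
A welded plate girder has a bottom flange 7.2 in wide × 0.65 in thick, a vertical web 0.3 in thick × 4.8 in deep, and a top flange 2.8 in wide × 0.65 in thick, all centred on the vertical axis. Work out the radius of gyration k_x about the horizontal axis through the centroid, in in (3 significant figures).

Split into non-overlapping primitives; take the origin at the lower-left of the bounding box.
Bottom plate: 7.2 × 0.65, A = 4.68 in², y = 0.325 in, Ī = 0.16478 in⁴.
Web plate: 0.3 × 4.8, A = 1.44 in², y = 3.05 in, Ī = 2.7648 in⁴.
Top plate: 2.8 × 0.65, A = 1.82 in², y = 5.775 in, Ī = 0.064079 in⁴.
Centroid: ȳ = ΣA·y / ΣA = 2.0685 in.
Transfer each piece to the horizontal axis through the centroid using Ī + A·d² with d = y − 2.0685:
  bottom plate: d = -1.7435 in → contributes +14.39 in⁴
  web plate: d = 0.98155 in → contributes +4.1522 in⁴
  top plate: d = 3.7065 in → contributes +25.068 in⁴
Total I = 43.611 in⁴.
Radius of gyration: k = √(I/A) = √(43.611 / 7.94) = 2.3436 in.

k_x ≈ 2.34 in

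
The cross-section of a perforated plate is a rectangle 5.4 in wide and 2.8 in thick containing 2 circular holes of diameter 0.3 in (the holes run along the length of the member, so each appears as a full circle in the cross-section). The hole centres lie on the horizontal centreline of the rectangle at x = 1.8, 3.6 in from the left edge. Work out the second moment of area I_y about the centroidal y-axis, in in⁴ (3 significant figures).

I_y ≈ 36.6 in⁴

Break the section into simple shapes (no overlaps), measuring from the bottom-left corner of the bounding box.
Plate: 5.4 × 2.8, A = 15.12 in², x = 2.7 in, Ī = 36.742 in⁴.
Hole 1 (subtracted): ⌀0.3, A = 0.070686 in², x = 1.8 in, Ī = 0.00039761 in⁴.
Hole 2 (subtracted): ⌀0.3, A = 0.070686 in², x = 3.6 in, Ī = 0.00039761 in⁴.
By symmetry the centroid is at mid-width, x̄ = 2.7 in.
Transfer each piece to the centroidal y-axis using Ī + A·d² with d = x − 2.7:
  plate: d = 0 in → contributes +36.742 in⁴
  hole 1: d = -0.9 in → contributes −0.057653 in⁴
  hole 2: d = 0.9 in → contributes −0.057653 in⁴
Total I = 36.626 in⁴.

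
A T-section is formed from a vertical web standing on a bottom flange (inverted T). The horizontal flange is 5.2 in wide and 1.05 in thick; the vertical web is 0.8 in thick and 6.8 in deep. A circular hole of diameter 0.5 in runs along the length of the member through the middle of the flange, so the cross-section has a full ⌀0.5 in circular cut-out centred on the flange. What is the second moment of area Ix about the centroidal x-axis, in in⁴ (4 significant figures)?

Break the section into simple shapes (no overlaps), measuring from the bottom-left corner of the bounding box.
Flange: 5.2 × 1.05, A = 5.46 in², y = 0.525 in, Ī = 0.501638 in⁴.
Web: 0.8 × 6.8, A = 5.44 in², y = 4.45 in, Ī = 20.9621 in⁴.
Hole (subtracted): ⌀0.5, A = 0.19635 in², y = 0.525 in, Ī = 0.00306796 in⁴.
Centroid: ȳ = ΣA·y / ΣA = 2.51983 in.
Transfer each piece to the centroidal x-axis using Ī + A·d² with d = y − 2.51983:
  flange: d = -1.99483 in → contributes +22.2289 in⁴
  web: d = 1.93017 in → contributes +41.2291 in⁴
  hole: d = -1.99483 in → contributes −0.784414 in⁴
Total I = 62.6736 in⁴.

Ix ≈ 62.67 in⁴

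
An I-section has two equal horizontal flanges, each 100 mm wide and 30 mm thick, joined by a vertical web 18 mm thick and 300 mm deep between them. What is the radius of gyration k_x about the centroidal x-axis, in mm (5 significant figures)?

k_x ≈ 133.87 mm

Treat the section as a set of non-overlapping primitives; coordinates are from the bounding-box lower-left.
Bottom flange: 100 × 30, A = 3 000 mm², y = 15 mm, Ī = 225 000 mm⁴.
Web: 18 × 300, A = 5 400 mm², y = 180 mm, Ī = 40 500 000 mm⁴.
Top flange: 100 × 30, A = 3 000 mm², y = 345 mm, Ī = 225 000 mm⁴.
By symmetry the centroid is at mid-height, ȳ = 180 mm.
Transfer each piece to the centroidal x-axis using Ī + A·d² with d = y − 180:
  bottom flange: d = -165 mm → contributes +81 900 000 mm⁴
  web: d = 0 mm → contributes +40 500 000 mm⁴
  top flange: d = 165 mm → contributes +81 900 000 mm⁴
Total I = 204 300 000 mm⁴.
Radius of gyration: k = √(I/A) = √(204 300 000 / 11 400) = 133.8695 mm.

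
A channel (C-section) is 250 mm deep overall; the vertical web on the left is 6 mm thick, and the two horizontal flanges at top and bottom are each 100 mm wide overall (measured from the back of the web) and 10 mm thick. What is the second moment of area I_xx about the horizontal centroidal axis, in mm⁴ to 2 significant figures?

Decompose the section into non-overlapping parts with the origin at the bottom-left of its bounding rectangle.
Web: 6 × 250, A = 1 500 mm², y = 125 mm, Ī = 7 812 500 mm⁴.
Top flange (beyond web): 94 × 10, A = 940 mm², y = 245 mm, Ī = 7 833 mm⁴.
Bottom flange (beyond web): 94 × 10, A = 940 mm², y = 5 mm, Ī = 7 833 mm⁴.
By symmetry the centroid is at mid-height, ȳ = 125 mm.
Transfer each piece to the horizontal centroidal axis using Ī + A·d² with d = y − 125:
  web: d = 0 mm → contributes +7 812 500 mm⁴
  top flange (beyond web): d = 120 mm → contributes +13 543 833 mm⁴
  bottom flange (beyond web): d = -120 mm → contributes +13 543 833 mm⁴
Total I = 34 900 167 mm⁴.

I_xx ≈ 3.5 × 10⁷ mm⁴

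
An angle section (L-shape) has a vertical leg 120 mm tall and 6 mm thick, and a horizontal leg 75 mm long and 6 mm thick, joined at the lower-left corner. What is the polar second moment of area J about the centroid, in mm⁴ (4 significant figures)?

Split into non-overlapping primitives; take the origin at the lower-left of the bounding box.
Vertical leg: 6 × 120, A = 720 mm², y = 60 mm, Ī = 864 000 mm⁴.
Horizontal leg (remainder): 69 × 6, A = 414 mm², y = 3 mm, Ī = 1 242 mm⁴.
Centroid: ȳ = ΣA·y / ΣA = 39.1905 mm.
Transfer each piece to the centroidal x-axis using Ī + A·d² with d = y − 39.1905:
  vertical leg: d = 20.8095 mm → contributes +1 175 786 mm⁴
  horizontal leg (remainder): d = -36.1905 mm → contributes +543 479 mm⁴
Total I = 1 719 265 mm⁴.
For the y-axis: x̄ = 16.6905 mm.
Repeating about the centroidal y-axis gives I_y = 536 057 mm⁴.
Polar second moment: J = I_x + I_y = 2 255 322 mm⁴.

J ≈ 2.255 × 10⁶ mm⁴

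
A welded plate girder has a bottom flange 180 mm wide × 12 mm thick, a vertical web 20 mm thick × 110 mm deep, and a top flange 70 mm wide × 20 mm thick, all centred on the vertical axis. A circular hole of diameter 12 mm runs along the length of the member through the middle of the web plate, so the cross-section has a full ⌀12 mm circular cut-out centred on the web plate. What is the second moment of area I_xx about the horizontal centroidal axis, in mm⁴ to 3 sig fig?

Break the section into simple shapes (no overlaps), measuring from the bottom-left corner of the bounding box.
Bottom plate: 180 × 12, A = 2 160 mm², y = 6 mm, Ī = 25 920 mm⁴.
Web plate: 20 × 110, A = 2 200 mm², y = 67 mm, Ī = 2 218 333 mm⁴.
Top plate: 70 × 20, A = 1 400 mm², y = 132 mm, Ī = 46 667 mm⁴.
Hole (subtracted): ⌀12, A = 113.1 mm², y = 67 mm, Ī = 1017.9 mm⁴.
Centroid: ȳ = ΣA·y / ΣA = 59.782 mm.
Transfer each piece to the horizontal centroidal axis using Ī + A·d² with d = y − 59.782:
  bottom plate: d = -53.782 mm → contributes +6 273 701 mm⁴
  web plate: d = 7.2181 mm → contributes +2 332 956 mm⁴
  top plate: d = 72.218 mm → contributes +7 348 306 mm⁴
  hole: d = 7.2181 mm → contributes −6910.4 mm⁴
Total I = 15 948 052 mm⁴.

I_xx ≈ 1.59 × 10⁷ mm⁴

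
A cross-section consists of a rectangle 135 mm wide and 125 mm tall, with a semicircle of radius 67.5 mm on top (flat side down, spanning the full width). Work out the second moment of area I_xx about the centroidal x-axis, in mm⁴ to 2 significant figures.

Split into non-overlapping primitives; take the origin at the lower-left of the bounding box.
Rectangular body: 135 × 125, A = 16 875 mm², y = 62.5 mm, Ī = 21 972 656 mm⁴.
Semicircular cap: semicircle r = 67.5, A = 7 157 mm², y = 153.6 mm, Ī = 2 278 490 mm⁴.
Centroid: ȳ = ΣA·y / ΣA = 89.64 mm.
Transfer each piece to the centroidal x-axis using Ī + A·d² with d = y − 89.64:
  rectangular body: d = -27.14 mm → contributes +34 406 751 mm⁴
  semicircular cap: d = 64 mm → contributes +31 596 233 mm⁴
Total I = 66 002 984 mm⁴.

I_xx ≈ 6.6 × 10⁷ mm⁴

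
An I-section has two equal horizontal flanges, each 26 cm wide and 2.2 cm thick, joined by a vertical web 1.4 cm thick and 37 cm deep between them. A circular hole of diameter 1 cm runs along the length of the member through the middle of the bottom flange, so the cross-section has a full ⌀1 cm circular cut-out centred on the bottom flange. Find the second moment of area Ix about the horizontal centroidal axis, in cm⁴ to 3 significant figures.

Ix ≈ 4.96 × 10⁴ cm⁴

Decompose the section into non-overlapping parts with the origin at the bottom-left of its bounding rectangle.
Bottom flange: 26 × 2.2, A = 57.2 cm², y = 1.1 cm, Ī = 23.071 cm⁴.
Web: 1.4 × 37, A = 51.8 cm², y = 20.7 cm, Ī = 5909.5 cm⁴.
Top flange: 26 × 2.2, A = 57.2 cm², y = 40.3 cm, Ī = 23.071 cm⁴.
Hole (subtracted): ⌀1, A = 0.7854 cm², y = 1.1 cm, Ī = 0.049087 cm⁴.
Centroid: ȳ = ΣA·y / ΣA = 20.793 cm.
Transfer each piece to the horizontal centroidal axis using Ī + A·d² with d = y − 20.793:
  bottom flange: d = -19.693 cm → contributes +22 206 cm⁴
  web: d = -0.093062 cm → contributes +5 910 cm⁴
  top flange: d = 19.507 cm → contributes +21 789 cm⁴
  hole: d = -19.693 cm → contributes −304.64 cm⁴
Total I = 49 600 cm⁴.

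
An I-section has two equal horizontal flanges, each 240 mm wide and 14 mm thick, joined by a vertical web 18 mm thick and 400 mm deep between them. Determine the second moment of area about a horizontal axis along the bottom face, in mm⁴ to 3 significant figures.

Treat the section as a set of non-overlapping primitives; coordinates are from the bounding-box lower-left.
Bottom flange: 240 × 14, A = 3 360 mm², y = 7 mm, Ī = 54 880 mm⁴.
Web: 18 × 400, A = 7 200 mm², y = 214 mm, Ī = 96 000 000 mm⁴.
Top flange: 240 × 14, A = 3 360 mm², y = 421 mm, Ī = 54 880 mm⁴.
Transfer each piece to the bottom edge using Ī + A·d² with d = y − 0:
  bottom flange: d = 7 mm → contributes +219 520 mm⁴
  web: d = 214 mm → contributes +425 731 200 mm⁴
  top flange: d = 421 mm → contributes +595 584 640 mm⁴
Total I = 1 021 535 360 mm⁴.

I_base ≈ 1.02 × 10⁹ mm⁴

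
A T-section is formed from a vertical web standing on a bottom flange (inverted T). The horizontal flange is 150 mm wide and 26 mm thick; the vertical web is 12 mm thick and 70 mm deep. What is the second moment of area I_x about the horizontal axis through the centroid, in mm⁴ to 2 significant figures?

Break the section into simple shapes (no overlaps), measuring from the bottom-left corner of the bounding box.
Flange: 150 × 26, A = 3 900 mm², y = 13 mm, Ī = 219 700 mm⁴.
Web: 12 × 70, A = 840 mm², y = 61 mm, Ī = 343 000 mm⁴.
Centroid: ȳ = ΣA·y / ΣA = 21.51 mm.
Transfer each piece to the horizontal axis through the centroid using Ī + A·d² with d = y − 21.51:
  flange: d = -8.506 mm → contributes +501 895 mm⁴
  web: d = 39.49 mm → contributes +1 653 190 mm⁴
Total I = 2 155 085 mm⁴.

I_x ≈ 2.2 × 10⁶ mm⁴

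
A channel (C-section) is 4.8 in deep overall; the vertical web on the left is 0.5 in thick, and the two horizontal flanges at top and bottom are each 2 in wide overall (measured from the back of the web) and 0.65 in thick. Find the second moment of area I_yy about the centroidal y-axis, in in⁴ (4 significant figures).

Split into non-overlapping primitives; take the origin at the lower-left of the bounding box.
Web: 0.5 × 4.8, A = 2.4 in², x = 0.25 in, Ī = 0.05 in⁴.
Top flange (beyond web): 1.5 × 0.65, A = 0.975 in², x = 1.25 in, Ī = 0.182813 in⁴.
Bottom flange (beyond web): 1.5 × 0.65, A = 0.975 in², x = 1.25 in, Ī = 0.182813 in⁴.
Centroid: x̄ = ΣA·x / ΣA = 0.698276 in.
Transfer each piece to the centroidal y-axis using Ī + A·d² with d = x − 0.698276:
  web: d = -0.448276 in → contributes +0.532283 in⁴
  top flange (beyond web): d = 0.551724 in → contributes +0.479602 in⁴
  bottom flange (beyond web): d = 0.551724 in → contributes +0.479602 in⁴
Total I = 1.49149 in⁴.

I_yy ≈ 1.491 in⁴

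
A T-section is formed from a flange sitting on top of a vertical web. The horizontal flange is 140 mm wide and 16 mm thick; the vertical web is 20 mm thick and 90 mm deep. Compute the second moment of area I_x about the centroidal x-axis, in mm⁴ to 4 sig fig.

Split into non-overlapping primitives; take the origin at the lower-left of the bounding box.
Flange: 140 × 16, A = 2 240 mm², y = 98 mm, Ī = 47786.7 mm⁴.
Web: 20 × 90, A = 1 800 mm², y = 45 mm, Ī = 1 215 000 mm⁴.
Centroid: ȳ = ΣA·y / ΣA = 74.3861 mm.
Transfer each piece to the centroidal x-axis using Ī + A·d² with d = y − 74.3861:
  flange: d = 23.6139 mm → contributes +1 296 843 mm⁴
  web: d = -29.3861 mm → contributes +2 769 381 mm⁴
Total I = 4 066 224 mm⁴.

I_x ≈ 4.066 × 10⁶ mm⁴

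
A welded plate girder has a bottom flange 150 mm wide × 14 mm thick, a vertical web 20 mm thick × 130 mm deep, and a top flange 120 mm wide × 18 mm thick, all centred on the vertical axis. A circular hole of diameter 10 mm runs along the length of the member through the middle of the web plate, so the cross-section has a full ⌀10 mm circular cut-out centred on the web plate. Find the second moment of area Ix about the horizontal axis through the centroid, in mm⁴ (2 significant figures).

Ix ≈ 2.6 × 10⁷ mm⁴

Split into non-overlapping primitives; take the origin at the lower-left of the bounding box.
Bottom plate: 150 × 14, A = 2 100 mm², y = 7 mm, Ī = 34 300 mm⁴.
Web plate: 20 × 130, A = 2 600 mm², y = 79 mm, Ī = 3 661 667 mm⁴.
Top plate: 120 × 18, A = 2 160 mm², y = 153 mm, Ī = 58 320 mm⁴.
Hole (subtracted): ⌀10, A = 78.54 mm², y = 79 mm, Ī = 490.9 mm⁴.
Centroid: ȳ = ΣA·y / ΣA = 80.27 mm.
Transfer each piece to the horizontal axis through the centroid using Ī + A·d² with d = y − 80.27:
  bottom plate: d = -73.27 mm → contributes +11 309 385 mm⁴
  web plate: d = -1.274 mm → contributes +3 665 887 mm⁴
  top plate: d = 72.73 mm → contributes +11 482 694 mm⁴
  hole: d = -1.274 mm → contributes −618.4 mm⁴
Total I = 26 457 348 mm⁴.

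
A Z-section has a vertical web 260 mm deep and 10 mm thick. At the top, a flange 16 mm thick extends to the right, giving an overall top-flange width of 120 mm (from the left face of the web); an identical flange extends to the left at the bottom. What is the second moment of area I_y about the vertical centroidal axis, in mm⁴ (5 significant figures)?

I_y ≈ 1.6243 × 10⁷ mm⁴

Break the section into simple shapes (no overlaps), measuring from the bottom-left corner of the bounding box.
Web: 10 × 260, A = 2 600 mm², x = 115 mm, Ī = 21666.67 mm⁴.
Top flange (beyond web): 110 × 16, A = 1 760 mm², x = 175 mm, Ī = 1 774 667 mm⁴.
Bottom flange (beyond web): 110 × 16, A = 1 760 mm², x = 55 mm, Ī = 1 774 667 mm⁴.
Centroid: x̄ = ΣA·x / ΣA = 115 mm.
Transfer each piece to the vertical centroidal axis using Ī + A·d² with d = x − 115:
  web: d = 0 mm → contributes +21666.67 mm⁴
  top flange (beyond web): d = 60 mm → contributes +8 110 667 mm⁴
  bottom flange (beyond web): d = -60 mm → contributes +8 110 667 mm⁴
Total I = 16 243 000 mm⁴.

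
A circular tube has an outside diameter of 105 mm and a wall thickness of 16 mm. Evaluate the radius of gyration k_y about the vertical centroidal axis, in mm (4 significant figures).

Treat the section as a set of non-overlapping primitives; coordinates are from the bounding-box lower-left.
Outer circle: ⌀105, A = 8659.01 mm², x = 52.5 mm, Ī = 5 966 602 mm⁴.
Bore (subtracted): ⌀73, A = 4185.39 mm², x = 52.5 mm, Ī = 1 393 995 mm⁴.
By symmetry the centroid is at mid-width, x̄ = 52.5 mm.
All pieces are centred on the vertical centroidal axis, so I = ΣĪ (holes subtracted) = 4 572 607 mm⁴.
Radius of gyration: k = √(I/A) = √(4 572 607 / 4473.63) = 31.9707 mm.

k_y ≈ 31.97 mm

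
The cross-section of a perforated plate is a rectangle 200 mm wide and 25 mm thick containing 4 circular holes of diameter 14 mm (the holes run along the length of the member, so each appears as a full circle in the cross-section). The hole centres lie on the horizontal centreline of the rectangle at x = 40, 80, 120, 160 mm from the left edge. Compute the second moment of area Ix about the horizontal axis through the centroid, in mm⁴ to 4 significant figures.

Decompose the section into non-overlapping parts with the origin at the bottom-left of its bounding rectangle.
Plate: 200 × 25, A = 5 000 mm², y = 12.5 mm, Ī = 260 417 mm⁴.
Hole 1 (subtracted): ⌀14, A = 153.938 mm², y = 12.5 mm, Ī = 1885.74 mm⁴.
Hole 2 (subtracted): ⌀14, A = 153.938 mm², y = 12.5 mm, Ī = 1885.74 mm⁴.
Hole 3 (subtracted): ⌀14, A = 153.938 mm², y = 12.5 mm, Ī = 1885.74 mm⁴.
Hole 4 (subtracted): ⌀14, A = 153.938 mm², y = 12.5 mm, Ī = 1885.74 mm⁴.
By symmetry the centroid is at mid-height, ȳ = 12.5 mm.
All pieces are centred on the horizontal axis through the centroid, so I = ΣĪ (holes subtracted) = 252 874 mm⁴.

Ix ≈ 2.529 × 10⁵ mm⁴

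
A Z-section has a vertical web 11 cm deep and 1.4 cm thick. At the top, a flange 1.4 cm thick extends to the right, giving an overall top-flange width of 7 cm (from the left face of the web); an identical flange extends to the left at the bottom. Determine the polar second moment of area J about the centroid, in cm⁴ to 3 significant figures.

Break the section into simple shapes (no overlaps), measuring from the bottom-left corner of the bounding box.
Web: 1.4 × 11, A = 15.4 cm², y = 5.5 cm, Ī = 155.28 cm⁴.
Top flange (beyond web): 5.6 × 1.4, A = 7.84 cm², y = 10.3 cm, Ī = 1.2805 cm⁴.
Bottom flange (beyond web): 5.6 × 1.4, A = 7.84 cm², y = 0.7 cm, Ī = 1.2805 cm⁴.
Centroid: ȳ = ΣA·y / ΣA = 5.5 cm.
Transfer each piece to the centroidal x-axis using Ī + A·d² with d = y − 5.5:
  web: d = 0 cm → contributes +155.28 cm⁴
  top flange (beyond web): d = 4.8 cm → contributes +181.91 cm⁴
  bottom flange (beyond web): d = -4.8 cm → contributes +181.91 cm⁴
Total I = 519.11 cm⁴.
For the y-axis: x̄ = 6.3 cm.
Repeating about the centroidal y-axis gives I_y = 235.57 cm⁴.
Polar second moment: J = I_x + I_y = 754.68 cm⁴.

J ≈ 755 cm⁴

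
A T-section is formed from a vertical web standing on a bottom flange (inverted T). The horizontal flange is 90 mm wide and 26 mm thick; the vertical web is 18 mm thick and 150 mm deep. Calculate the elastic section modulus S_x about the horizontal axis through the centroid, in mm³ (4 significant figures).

S_x ≈ 1.286 × 10⁵ mm³

Treat the section as a set of non-overlapping primitives; coordinates are from the bounding-box lower-left.
Flange: 90 × 26, A = 2 340 mm², y = 13 mm, Ī = 131 820 mm⁴.
Web: 18 × 150, A = 2 700 mm², y = 101 mm, Ī = 5 062 500 mm⁴.
Centroid: ȳ = ΣA·y / ΣA = 60.1429 mm.
Transfer each piece to the horizontal axis through the centroid using Ī + A·d² with d = y − 60.1429:
  flange: d = -47.1429 mm → contributes +5 332 351 mm⁴
  web: d = 40.8571 mm → contributes +9 569 627 mm⁴
Total I = 14 901 977 mm⁴.
Extreme fibre distance c = 115.857 mm; S = I/c = 128 624 mm³.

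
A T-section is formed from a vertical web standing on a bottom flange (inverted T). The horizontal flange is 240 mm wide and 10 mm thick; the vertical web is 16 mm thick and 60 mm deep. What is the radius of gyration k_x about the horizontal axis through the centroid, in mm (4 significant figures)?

k_x ≈ 18.48 mm

Split into non-overlapping primitives; take the origin at the lower-left of the bounding box.
Flange: 240 × 10, A = 2 400 mm², y = 5 mm, Ī = 20 000 mm⁴.
Web: 16 × 60, A = 960 mm², y = 40 mm, Ī = 288 000 mm⁴.
Centroid: ȳ = ΣA·y / ΣA = 15 mm.
Transfer each piece to the horizontal axis through the centroid using Ī + A·d² with d = y − 15:
  flange: d = -10 mm → contributes +260 000 mm⁴
  web: d = 25 mm → contributes +888 000 mm⁴
Total I = 1 148 000 mm⁴.
Radius of gyration: k = √(I/A) = √(1 148 000 / 3 360) = 18.4842 mm.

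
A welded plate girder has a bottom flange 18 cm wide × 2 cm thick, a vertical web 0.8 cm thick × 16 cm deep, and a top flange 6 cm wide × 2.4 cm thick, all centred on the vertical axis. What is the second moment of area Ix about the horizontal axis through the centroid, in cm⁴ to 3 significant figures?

Split into non-overlapping primitives; take the origin at the lower-left of the bounding box.
Bottom plate: 18 × 2, A = 36 cm², y = 1 cm, Ī = 12 cm⁴.
Web plate: 0.8 × 16, A = 12.8 cm², y = 10 cm, Ī = 273.07 cm⁴.
Top plate: 6 × 2.4, A = 14.4 cm², y = 19.2 cm, Ī = 6.912 cm⁴.
Centroid: ȳ = ΣA·y / ΣA = 6.9696 cm.
Transfer each piece to the horizontal axis through the centroid using Ī + A·d² with d = y − 6.9696:
  bottom plate: d = -5.9696 cm → contributes +1294.9 cm⁴
  web plate: d = 3.0304 cm → contributes +390.61 cm⁴
  top plate: d = 12.23 cm → contributes +2160.9 cm⁴
Total I = 3846.4 cm⁴.

Ix ≈ 3850 cm⁴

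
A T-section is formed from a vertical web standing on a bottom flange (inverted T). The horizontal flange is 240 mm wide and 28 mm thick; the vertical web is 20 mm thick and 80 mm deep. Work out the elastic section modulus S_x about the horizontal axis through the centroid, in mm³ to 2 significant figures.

Decompose the section into non-overlapping parts with the origin at the bottom-left of its bounding rectangle.
Flange: 240 × 28, A = 6 720 mm², y = 14 mm, Ī = 439 040 mm⁴.
Web: 20 × 80, A = 1 600 mm², y = 68 mm, Ī = 853 333 mm⁴.
Centroid: ȳ = ΣA·y / ΣA = 24.38 mm.
Transfer each piece to the horizontal axis through the centroid using Ī + A·d² with d = y − 24.38:
  flange: d = -10.38 mm → contributes +1 163 726 mm⁴
  web: d = 43.62 mm → contributes +3 897 016 mm⁴
Total I = 5 060 743 mm⁴.
Extreme fibre distance c = 83.62 mm; S = I/c = 60 524 mm³.

S_x ≈ 6.1 × 10⁴ mm³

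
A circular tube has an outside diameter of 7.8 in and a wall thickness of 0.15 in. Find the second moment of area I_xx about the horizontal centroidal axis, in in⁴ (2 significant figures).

Break the section into simple shapes (no overlaps), measuring from the bottom-left corner of the bounding box.
Outer circle: ⌀7.8, A = 47.78 in², y = 3.9 in, Ī = 181.7 in⁴.
Bore (subtracted): ⌀7.5, A = 44.18 in², y = 3.9 in, Ī = 155.3 in⁴.
By symmetry the centroid is at mid-height, ȳ = 3.9 in.
All pieces are centred on the horizontal centroidal axis, so I = ΣĪ (holes subtracted) = 26.38 in⁴.

I_xx ≈ 26 in⁴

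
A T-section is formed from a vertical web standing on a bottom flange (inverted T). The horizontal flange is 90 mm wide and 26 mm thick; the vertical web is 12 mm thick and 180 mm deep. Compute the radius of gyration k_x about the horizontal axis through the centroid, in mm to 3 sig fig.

k_x ≈ 63.0 mm

Split into non-overlapping primitives; take the origin at the lower-left of the bounding box.
Flange: 90 × 26, A = 2 340 mm², y = 13 mm, Ī = 131 820 mm⁴.
Web: 12 × 180, A = 2 160 mm², y = 116 mm, Ī = 5 832 000 mm⁴.
Centroid: ȳ = ΣA·y / ΣA = 62.44 mm.
Transfer each piece to the horizontal axis through the centroid using Ī + A·d² with d = y − 62.44:
  flange: d = -49.44 mm → contributes +5 851 514 mm⁴
  web: d = 53.56 mm → contributes +12 028 335 mm⁴
Total I = 17 879 849 mm⁴.
Radius of gyration: k = √(I/A) = √(17 879 849 / 4 500) = 63.034 mm.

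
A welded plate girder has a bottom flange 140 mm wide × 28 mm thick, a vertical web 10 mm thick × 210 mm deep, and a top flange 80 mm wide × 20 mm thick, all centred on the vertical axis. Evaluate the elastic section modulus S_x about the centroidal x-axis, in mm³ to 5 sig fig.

S_x ≈ 4.5799 × 10⁵ mm³

Split into non-overlapping primitives; take the origin at the lower-left of the bounding box.
Bottom plate: 140 × 28, A = 3 920 mm², y = 14 mm, Ī = 256106.7 mm⁴.
Web plate: 10 × 210, A = 2 100 mm², y = 133 mm, Ī = 7 717 500 mm⁴.
Top plate: 80 × 20, A = 1 600 mm², y = 248 mm, Ī = 53333.33 mm⁴.
Centroid: ȳ = ΣA·y / ΣA = 95.92913 mm.
Transfer each piece to the centroidal x-axis using Ī + A·d² with d = y − 95.92913:
  bottom plate: d = -81.92913 mm → contributes +26 568 648 mm⁴
  web plate: d = 37.07087 mm → contributes +10 603 423 mm⁴
  top plate: d = 152.0709 mm → contributes +37 054 211 mm⁴
Total I = 74 226 282 mm⁴.
Extreme fibre distance c = 162.0709 mm; S = I/c = 457986.6 mm³.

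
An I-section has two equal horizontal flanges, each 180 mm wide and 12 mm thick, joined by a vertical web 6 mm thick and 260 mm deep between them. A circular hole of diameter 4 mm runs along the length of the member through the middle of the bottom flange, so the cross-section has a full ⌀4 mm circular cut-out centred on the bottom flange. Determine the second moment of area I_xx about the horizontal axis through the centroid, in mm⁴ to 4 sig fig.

I_xx ≈ 8.851 × 10⁷ mm⁴

Treat the section as a set of non-overlapping primitives; coordinates are from the bounding-box lower-left.
Bottom flange: 180 × 12, A = 2 160 mm², y = 6 mm, Ī = 25 920 mm⁴.
Web: 6 × 260, A = 1 560 mm², y = 142 mm, Ī = 8 788 000 mm⁴.
Top flange: 180 × 12, A = 2 160 mm², y = 278 mm, Ī = 25 920 mm⁴.
Hole (subtracted): ⌀4, A = 12.5664 mm², y = 6 mm, Ī = 12.5664 mm⁴.
Centroid: ȳ = ΣA·y / ΣA = 142.291 mm.
Transfer each piece to the horizontal axis through the centroid using Ī + A·d² with d = y − 142.291:
  bottom flange: d = -136.291 mm → contributes +40 148 592 mm⁴
  web: d = -0.291273 mm → contributes +8 788 132 mm⁴
  top flange: d = 135.709 mm → contributes +39 806 334 mm⁴
  hole: d = -136.291 mm → contributes −233 437 mm⁴
Total I = 88 509 622 mm⁴.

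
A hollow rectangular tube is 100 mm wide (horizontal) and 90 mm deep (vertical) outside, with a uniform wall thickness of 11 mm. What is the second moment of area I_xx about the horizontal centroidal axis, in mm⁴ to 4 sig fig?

I_xx ≈ 4.031 × 10⁶ mm⁴

Treat the section as a set of non-overlapping primitives; coordinates are from the bounding-box lower-left.
Outer rectangle: 100 × 90, A = 9 000 mm², y = 45 mm, Ī = 6 075 000 mm⁴.
Inner void (subtracted): 78 × 68, A = 5 304 mm², y = 45 mm, Ī = 2 043 808 mm⁴.
By symmetry the centroid is at mid-height, ȳ = 45 mm.
All pieces are centred on the horizontal centroidal axis, so I = ΣĪ (holes subtracted) = 4 031 192 mm⁴.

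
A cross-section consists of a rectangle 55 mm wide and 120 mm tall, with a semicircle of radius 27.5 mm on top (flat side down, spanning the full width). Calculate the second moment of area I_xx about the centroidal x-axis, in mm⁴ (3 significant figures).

I_xx ≈ 1.32 × 10⁷ mm⁴

Decompose the section into non-overlapping parts with the origin at the bottom-left of its bounding rectangle.
Rectangular body: 55 × 120, A = 6 600 mm², y = 60 mm, Ī = 7 920 000 mm⁴.
Semicircular cap: semicircle r = 27.5, A = 1187.9 mm², y = 131.67 mm, Ī = 62 772 mm⁴.
Centroid: ȳ = ΣA·y / ΣA = 70.932 mm.
Transfer each piece to the centroidal x-axis using Ī + A·d² with d = y − 70.932:
  rectangular body: d = -10.932 mm → contributes +8 708 794 mm⁴
  semicircular cap: d = 60.739 mm → contributes +4 445 273 mm⁴
Total I = 13 154 067 mm⁴.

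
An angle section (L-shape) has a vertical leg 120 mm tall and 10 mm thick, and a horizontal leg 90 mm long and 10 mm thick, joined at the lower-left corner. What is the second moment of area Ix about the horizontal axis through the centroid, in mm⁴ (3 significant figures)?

Ix ≈ 2.90 × 10⁶ mm⁴

Split into non-overlapping primitives; take the origin at the lower-left of the bounding box.
Vertical leg: 10 × 120, A = 1 200 mm², y = 60 mm, Ī = 1 440 000 mm⁴.
Horizontal leg (remainder): 80 × 10, A = 800 mm², y = 5 mm, Ī = 6666.7 mm⁴.
Centroid: ȳ = ΣA·y / ΣA = 38 mm.
Transfer each piece to the horizontal axis through the centroid using Ī + A·d² with d = y − 38:
  vertical leg: d = 22 mm → contributes +2 020 800 mm⁴
  horizontal leg (remainder): d = -33 mm → contributes +877 867 mm⁴
Total I = 2 898 667 mm⁴.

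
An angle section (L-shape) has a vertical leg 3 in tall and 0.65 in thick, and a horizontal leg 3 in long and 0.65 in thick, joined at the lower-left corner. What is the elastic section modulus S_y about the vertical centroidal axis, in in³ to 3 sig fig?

S_y ≈ 1.34 in³

Treat the section as a set of non-overlapping primitives; coordinates are from the bounding-box lower-left.
Vertical leg: 0.65 × 3, A = 1.95 in², x = 0.325 in, Ī = 0.068656 in⁴.
Horizontal leg (remainder): 2.35 × 0.65, A = 1.5275 in², x = 1.825 in, Ī = 0.70297 in⁴.
Centroid: x̄ = ΣA·x / ΣA = 0.98388 in.
Transfer each piece to the vertical centroidal axis using Ī + A·d² with d = x − 0.98388:
  vertical leg: d = -0.65888 in → contributes +0.91519 in⁴
  horizontal leg (remainder): d = 0.84112 in → contributes +1.7837 in⁴
Total I = 2.6988 in⁴.
Extreme fibre distance c = 2.0161 in; S = I/c = 1.3386 in³.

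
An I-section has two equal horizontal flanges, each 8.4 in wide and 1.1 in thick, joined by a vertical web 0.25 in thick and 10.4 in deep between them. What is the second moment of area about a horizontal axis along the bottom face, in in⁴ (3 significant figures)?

Break the section into simple shapes (no overlaps), measuring from the bottom-left corner of the bounding box.
Bottom flange: 8.4 × 1.1, A = 9.24 in², y = 0.55 in, Ī = 0.9317 in⁴.
Web: 0.25 × 10.4, A = 2.6 in², y = 6.3 in, Ī = 23.435 in⁴.
Top flange: 8.4 × 1.1, A = 9.24 in², y = 12.05 in, Ī = 0.9317 in⁴.
Transfer each piece to a horizontal axis along the bottom face using Ī + A·d² with d = y − 0:
  bottom flange: d = 0.55 in → contributes +3.7268 in⁴
  web: d = 6.3 in → contributes +126.63 in⁴
  top flange: d = 12.05 in → contributes +1342.6 in⁴
Total I = 1 473 in⁴.

I_base ≈ 1470 in⁴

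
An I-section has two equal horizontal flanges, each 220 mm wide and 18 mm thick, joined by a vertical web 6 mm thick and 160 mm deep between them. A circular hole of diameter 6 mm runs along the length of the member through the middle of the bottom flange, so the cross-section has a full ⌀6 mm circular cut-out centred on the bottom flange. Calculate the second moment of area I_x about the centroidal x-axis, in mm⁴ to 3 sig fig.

I_x ≈ 6.48 × 10⁷ mm⁴

Decompose the section into non-overlapping parts with the origin at the bottom-left of its bounding rectangle.
Bottom flange: 220 × 18, A = 3 960 mm², y = 9 mm, Ī = 106 920 mm⁴.
Web: 6 × 160, A = 960 mm², y = 98 mm, Ī = 2 048 000 mm⁴.
Top flange: 220 × 18, A = 3 960 mm², y = 187 mm, Ī = 106 920 mm⁴.
Hole (subtracted): ⌀6, A = 28.274 mm², y = 9 mm, Ī = 63.617 mm⁴.
Centroid: ȳ = ΣA·y / ΣA = 98.284 mm.
Transfer each piece to the centroidal x-axis using Ī + A·d² with d = y − 98.284:
  bottom flange: d = -89.284 mm → contributes +31 674 787 mm⁴
  web: d = -0.28429 mm → contributes +2 048 078 mm⁴
  top flange: d = 88.716 mm → contributes +31 274 013 mm⁴
  hole: d = -89.284 mm → contributes −225 458 mm⁴
Total I = 64 771 420 mm⁴.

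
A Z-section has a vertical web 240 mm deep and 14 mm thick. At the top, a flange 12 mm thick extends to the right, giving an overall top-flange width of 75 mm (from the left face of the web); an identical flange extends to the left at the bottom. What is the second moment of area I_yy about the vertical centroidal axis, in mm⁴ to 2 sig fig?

I_yy ≈ 2.6 × 10⁶ mm⁴

Decompose the section into non-overlapping parts with the origin at the bottom-left of its bounding rectangle.
Web: 14 × 240, A = 3 360 mm², x = 68 mm, Ī = 54 880 mm⁴.
Top flange (beyond web): 61 × 12, A = 732 mm², x = 105.5 mm, Ī = 226 981 mm⁴.
Bottom flange (beyond web): 61 × 12, A = 732 mm², x = 30.5 mm, Ī = 226 981 mm⁴.
Centroid: x̄ = ΣA·x / ΣA = 68 mm.
Transfer each piece to the vertical centroidal axis using Ī + A·d² with d = x − 68:
  web: d = 0 mm → contributes +54 880 mm⁴
  top flange (beyond web): d = 37.5 mm → contributes +1 256 356 mm⁴
  bottom flange (beyond web): d = -37.5 mm → contributes +1 256 356 mm⁴
Total I = 2 567 592 mm⁴.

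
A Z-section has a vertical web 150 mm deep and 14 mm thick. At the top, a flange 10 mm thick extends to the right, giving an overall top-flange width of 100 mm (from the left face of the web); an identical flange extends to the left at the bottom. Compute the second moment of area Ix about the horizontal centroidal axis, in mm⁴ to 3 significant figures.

Decompose the section into non-overlapping parts with the origin at the bottom-left of its bounding rectangle.
Web: 14 × 150, A = 2 100 mm², y = 75 mm, Ī = 3 937 500 mm⁴.
Top flange (beyond web): 86 × 10, A = 860 mm², y = 145 mm, Ī = 7166.7 mm⁴.
Bottom flange (beyond web): 86 × 10, A = 860 mm², y = 5 mm, Ī = 7166.7 mm⁴.
Centroid: ȳ = ΣA·y / ΣA = 75 mm.
Transfer each piece to the horizontal centroidal axis using Ī + A·d² with d = y − 75:
  web: d = 0 mm → contributes +3 937 500 mm⁴
  top flange (beyond web): d = 70 mm → contributes +4 221 167 mm⁴
  bottom flange (beyond web): d = -70 mm → contributes +4 221 167 mm⁴
Total I = 12 379 833 mm⁴.

Ix ≈ 1.24 × 10⁷ mm⁴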